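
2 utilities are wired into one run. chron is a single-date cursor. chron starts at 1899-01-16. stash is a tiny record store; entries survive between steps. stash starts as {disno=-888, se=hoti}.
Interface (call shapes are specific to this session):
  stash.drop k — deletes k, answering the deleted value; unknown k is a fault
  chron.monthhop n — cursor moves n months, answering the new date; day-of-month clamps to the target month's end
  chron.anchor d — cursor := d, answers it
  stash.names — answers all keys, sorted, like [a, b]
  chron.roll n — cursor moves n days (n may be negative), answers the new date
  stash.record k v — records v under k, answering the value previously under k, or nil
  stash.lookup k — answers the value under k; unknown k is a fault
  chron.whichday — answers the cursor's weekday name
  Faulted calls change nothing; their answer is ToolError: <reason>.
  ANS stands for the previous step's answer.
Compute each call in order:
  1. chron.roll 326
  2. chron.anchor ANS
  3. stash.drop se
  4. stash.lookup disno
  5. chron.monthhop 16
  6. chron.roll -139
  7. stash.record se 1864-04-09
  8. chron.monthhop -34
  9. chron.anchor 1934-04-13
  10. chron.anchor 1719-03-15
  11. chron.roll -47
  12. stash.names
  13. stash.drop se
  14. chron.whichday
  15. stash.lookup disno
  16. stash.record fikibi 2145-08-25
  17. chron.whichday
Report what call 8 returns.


→ chron.roll(n='326')
← 1899-12-08
→ chron.anchor(d='ANS')
← 1899-12-08
→ stash.drop(k='se')
← hoti
→ stash.lookup(k='disno')
← -888
→ chron.monthhop(n='16')
← 1901-04-08
→ chron.roll(n='-139')
← 1900-11-20
→ stash.record(k='se', v='1864-04-09')
← nil
→ chron.monthhop(n='-34')
← 1898-01-20
→ chron.anchor(d='1934-04-13')
← 1934-04-13
→ chron.anchor(d='1719-03-15')
← 1719-03-15
→ chron.roll(n='-47')
← 1719-01-27
→ stash.names()
← [disno, se]
→ stash.drop(k='se')
← 1864-04-09
→ chron.whichday()
← Friday
→ stash.lookup(k='disno')
← -888
→ stash.record(k='fikibi', v='2145-08-25')
← nil
→ chron.whichday()
← Friday

Answer: 1898-01-20


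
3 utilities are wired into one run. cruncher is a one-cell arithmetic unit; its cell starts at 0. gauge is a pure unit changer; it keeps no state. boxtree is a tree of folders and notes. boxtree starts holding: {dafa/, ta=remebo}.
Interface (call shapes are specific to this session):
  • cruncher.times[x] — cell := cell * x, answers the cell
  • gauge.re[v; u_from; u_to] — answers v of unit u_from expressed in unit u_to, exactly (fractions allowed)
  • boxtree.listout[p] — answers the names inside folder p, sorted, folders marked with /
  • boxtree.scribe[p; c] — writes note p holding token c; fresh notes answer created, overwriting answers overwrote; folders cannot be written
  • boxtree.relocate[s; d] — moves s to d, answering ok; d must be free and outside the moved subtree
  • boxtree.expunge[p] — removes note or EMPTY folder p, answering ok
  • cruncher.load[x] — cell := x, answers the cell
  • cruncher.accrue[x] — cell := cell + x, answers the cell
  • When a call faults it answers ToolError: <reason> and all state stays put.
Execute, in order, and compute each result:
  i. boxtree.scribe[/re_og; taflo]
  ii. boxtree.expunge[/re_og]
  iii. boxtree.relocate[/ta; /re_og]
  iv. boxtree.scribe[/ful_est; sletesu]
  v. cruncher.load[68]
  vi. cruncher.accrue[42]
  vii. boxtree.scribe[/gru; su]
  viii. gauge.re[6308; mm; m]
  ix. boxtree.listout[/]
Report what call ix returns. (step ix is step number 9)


Answer: [dafa/, ful_est, gru, re_og]

Derivation:
;; 1. scribe(p→/re_og, c→taflo) : created
;; 2. expunge(p→/re_og) : ok
;; 3. relocate(s→/ta, d→/re_og) : ok
;; 4. scribe(p→/ful_est, c→sletesu) : created
;; 5. load(x→68) : 68
;; 6. accrue(x→42) : 110
;; 7. scribe(p→/gru, c→su) : created
;; 8. re(v→6308, u_from→mm, u_to→m) : 1577/250
;; 9. listout(p→/) : [dafa/, ful_est, gru, re_og]


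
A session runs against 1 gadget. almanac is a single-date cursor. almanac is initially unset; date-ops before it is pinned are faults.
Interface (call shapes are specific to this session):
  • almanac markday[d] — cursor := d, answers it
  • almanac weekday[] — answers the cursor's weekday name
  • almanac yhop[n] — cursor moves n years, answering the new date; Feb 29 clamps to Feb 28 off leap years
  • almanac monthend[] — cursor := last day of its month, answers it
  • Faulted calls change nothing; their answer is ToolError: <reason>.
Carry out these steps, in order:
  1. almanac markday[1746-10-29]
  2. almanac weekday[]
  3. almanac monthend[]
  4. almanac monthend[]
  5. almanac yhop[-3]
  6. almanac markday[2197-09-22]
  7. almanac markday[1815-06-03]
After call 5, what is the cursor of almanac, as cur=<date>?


==> almanac markday(d='1746-10-29')
<== 1746-10-29
==> almanac weekday()
<== Saturday
==> almanac monthend()
<== 1746-10-31
==> almanac monthend()
<== 1746-10-31
==> almanac yhop(n='-3')
<== 1743-10-31
==> almanac markday(d='2197-09-22')
<== 2197-09-22
==> almanac markday(d='1815-06-03')
<== 1815-06-03

Answer: cur=1743-10-31


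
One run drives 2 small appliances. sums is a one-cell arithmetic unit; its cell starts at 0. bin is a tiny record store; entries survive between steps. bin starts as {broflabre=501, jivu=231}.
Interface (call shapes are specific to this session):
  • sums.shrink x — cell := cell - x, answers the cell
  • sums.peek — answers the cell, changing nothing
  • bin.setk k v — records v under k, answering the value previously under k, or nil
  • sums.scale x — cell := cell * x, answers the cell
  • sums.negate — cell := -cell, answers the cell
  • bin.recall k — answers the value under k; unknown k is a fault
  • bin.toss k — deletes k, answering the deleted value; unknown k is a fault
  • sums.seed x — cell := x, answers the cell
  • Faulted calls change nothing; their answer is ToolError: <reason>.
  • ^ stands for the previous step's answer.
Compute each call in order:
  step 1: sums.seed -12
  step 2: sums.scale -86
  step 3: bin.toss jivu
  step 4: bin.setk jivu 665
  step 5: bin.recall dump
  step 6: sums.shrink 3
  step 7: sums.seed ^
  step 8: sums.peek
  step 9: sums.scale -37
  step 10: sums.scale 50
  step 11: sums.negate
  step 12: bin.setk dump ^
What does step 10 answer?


Answer: -1903650

Derivation:
Act: sums.seed[-12]
Obs: -12
Act: sums.scale[-86]
Obs: 1032
Act: bin.toss[jivu]
Obs: 231
Act: bin.setk[jivu; 665]
Obs: nil
Act: bin.recall[dump]
Obs: ToolError: no such key dump
Act: sums.shrink[3]
Obs: 1029
Act: sums.seed[^]
Obs: 1029
Act: sums.peek[]
Obs: 1029
Act: sums.scale[-37]
Obs: -38073
Act: sums.scale[50]
Obs: -1903650
Act: sums.negate[]
Obs: 1903650
Act: bin.setk[dump; ^]
Obs: nil


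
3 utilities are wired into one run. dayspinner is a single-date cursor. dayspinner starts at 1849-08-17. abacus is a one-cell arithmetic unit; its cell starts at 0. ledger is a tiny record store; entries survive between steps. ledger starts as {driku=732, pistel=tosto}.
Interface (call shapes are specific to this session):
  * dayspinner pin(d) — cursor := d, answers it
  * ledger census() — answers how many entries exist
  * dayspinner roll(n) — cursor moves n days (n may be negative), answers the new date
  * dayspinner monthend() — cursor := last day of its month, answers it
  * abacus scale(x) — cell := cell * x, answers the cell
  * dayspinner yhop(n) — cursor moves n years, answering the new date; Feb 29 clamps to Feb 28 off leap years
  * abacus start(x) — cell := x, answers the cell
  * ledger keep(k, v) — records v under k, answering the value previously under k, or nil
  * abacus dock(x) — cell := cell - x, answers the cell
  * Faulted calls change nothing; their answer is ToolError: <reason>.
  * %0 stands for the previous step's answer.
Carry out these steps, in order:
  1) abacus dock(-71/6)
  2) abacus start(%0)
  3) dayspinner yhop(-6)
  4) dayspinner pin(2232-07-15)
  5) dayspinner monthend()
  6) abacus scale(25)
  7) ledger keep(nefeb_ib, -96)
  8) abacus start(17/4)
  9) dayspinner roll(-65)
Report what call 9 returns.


Answer: 2232-05-27

Derivation:
I use abacus dock passing x: -71/6, — result: 71/6.
I try abacus start passing x: %0: 71/6.
Invoking dayspinner yhop passing n: -6, — result: 1843-08-17.
Now I run dayspinner pin passing d: 2232-07-15, which returns 2232-07-15.
Next I call dayspinner monthend: 2232-07-31.
I try abacus scale passing x: 25: 1775/6.
Using ledger keep passing k: nefeb_ib, v: -96, which returns nil.
Now I run abacus start passing x: 17/4, which returns 17/4.
I call dayspinner roll passing n: -65, giving 2232-05-27.


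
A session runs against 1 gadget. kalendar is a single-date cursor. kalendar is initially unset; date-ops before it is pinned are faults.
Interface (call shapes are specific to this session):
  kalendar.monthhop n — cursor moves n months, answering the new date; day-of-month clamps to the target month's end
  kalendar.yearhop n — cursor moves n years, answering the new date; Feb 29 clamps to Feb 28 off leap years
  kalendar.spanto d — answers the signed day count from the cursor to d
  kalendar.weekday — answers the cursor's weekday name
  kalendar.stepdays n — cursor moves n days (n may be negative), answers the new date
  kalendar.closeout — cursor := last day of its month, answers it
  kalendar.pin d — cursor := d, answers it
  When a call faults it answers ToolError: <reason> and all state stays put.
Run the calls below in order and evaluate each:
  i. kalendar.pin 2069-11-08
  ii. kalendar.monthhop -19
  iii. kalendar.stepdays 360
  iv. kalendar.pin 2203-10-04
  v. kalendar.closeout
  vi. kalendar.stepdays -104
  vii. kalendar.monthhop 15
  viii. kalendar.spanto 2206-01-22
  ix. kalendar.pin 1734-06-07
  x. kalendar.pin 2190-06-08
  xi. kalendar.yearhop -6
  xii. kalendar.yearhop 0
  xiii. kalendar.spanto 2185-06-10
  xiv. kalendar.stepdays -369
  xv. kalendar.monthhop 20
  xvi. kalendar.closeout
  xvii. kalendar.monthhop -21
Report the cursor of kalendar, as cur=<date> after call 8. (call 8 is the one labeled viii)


Answer: cur=2204-10-19

Derivation:
Step: pin[2069-11-08]
Result: 2069-11-08
Step: monthhop[-19]
Result: 2068-04-08
Step: stepdays[360]
Result: 2069-04-03
Step: pin[2203-10-04]
Result: 2203-10-04
Step: closeout[]
Result: 2203-10-31
Step: stepdays[-104]
Result: 2203-07-19
Step: monthhop[15]
Result: 2204-10-19
Step: spanto[2206-01-22]
Result: 460
Step: pin[1734-06-07]
Result: 1734-06-07
Step: pin[2190-06-08]
Result: 2190-06-08
Step: yearhop[-6]
Result: 2184-06-08
Step: yearhop[0]
Result: 2184-06-08
Step: spanto[2185-06-10]
Result: 367
Step: stepdays[-369]
Result: 2183-06-05
Step: monthhop[20]
Result: 2185-02-05
Step: closeout[]
Result: 2185-02-28
Step: monthhop[-21]
Result: 2183-05-28


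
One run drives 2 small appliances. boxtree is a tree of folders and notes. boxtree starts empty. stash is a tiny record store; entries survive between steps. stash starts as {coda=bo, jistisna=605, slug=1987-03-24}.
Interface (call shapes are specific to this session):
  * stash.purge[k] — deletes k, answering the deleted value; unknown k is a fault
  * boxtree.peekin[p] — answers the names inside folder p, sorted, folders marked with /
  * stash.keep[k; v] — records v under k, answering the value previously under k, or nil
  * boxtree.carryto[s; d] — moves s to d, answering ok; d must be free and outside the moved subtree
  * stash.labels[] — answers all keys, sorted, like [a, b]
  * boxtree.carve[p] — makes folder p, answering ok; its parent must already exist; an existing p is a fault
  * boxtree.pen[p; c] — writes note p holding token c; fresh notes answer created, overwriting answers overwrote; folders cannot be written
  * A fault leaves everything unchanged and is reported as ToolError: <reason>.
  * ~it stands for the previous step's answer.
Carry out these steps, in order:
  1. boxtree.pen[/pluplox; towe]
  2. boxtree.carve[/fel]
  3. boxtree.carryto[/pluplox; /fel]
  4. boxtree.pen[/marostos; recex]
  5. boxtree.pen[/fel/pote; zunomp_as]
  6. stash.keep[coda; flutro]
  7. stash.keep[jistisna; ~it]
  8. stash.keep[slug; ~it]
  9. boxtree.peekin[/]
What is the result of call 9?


% pen(p→/pluplox, c→towe) => created
% carve(p→/fel) => ok
% carryto(s→/pluplox, d→/fel) => ToolError: exists
% pen(p→/marostos, c→recex) => created
% pen(p→/fel/pote, c→zunomp_as) => created
% keep(k→coda, v→flutro) => bo
% keep(k→jistisna, v→~it) => 605
% keep(k→slug, v→~it) => 1987-03-24
% peekin(p→/) => [fel/, marostos, pluplox]

Answer: [fel/, marostos, pluplox]


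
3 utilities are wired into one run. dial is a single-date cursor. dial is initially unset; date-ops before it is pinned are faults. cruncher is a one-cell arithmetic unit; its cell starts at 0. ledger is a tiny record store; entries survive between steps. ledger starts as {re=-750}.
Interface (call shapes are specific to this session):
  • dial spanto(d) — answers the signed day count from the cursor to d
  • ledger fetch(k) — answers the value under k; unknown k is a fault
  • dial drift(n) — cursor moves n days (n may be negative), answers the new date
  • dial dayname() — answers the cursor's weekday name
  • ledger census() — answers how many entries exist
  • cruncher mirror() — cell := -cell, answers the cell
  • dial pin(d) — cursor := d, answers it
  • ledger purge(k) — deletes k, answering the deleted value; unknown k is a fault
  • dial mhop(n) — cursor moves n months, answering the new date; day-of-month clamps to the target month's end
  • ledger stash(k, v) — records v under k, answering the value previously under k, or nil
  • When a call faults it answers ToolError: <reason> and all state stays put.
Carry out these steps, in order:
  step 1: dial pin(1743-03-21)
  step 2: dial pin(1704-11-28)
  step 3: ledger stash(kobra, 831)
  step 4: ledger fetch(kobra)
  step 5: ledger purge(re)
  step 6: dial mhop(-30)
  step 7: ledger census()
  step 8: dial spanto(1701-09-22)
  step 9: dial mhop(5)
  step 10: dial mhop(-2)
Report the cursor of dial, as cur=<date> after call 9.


==> dial pin(d→1743-03-21)
<== 1743-03-21
==> dial pin(d→1704-11-28)
<== 1704-11-28
==> ledger stash(k→kobra, v→831)
<== nil
==> ledger fetch(k→kobra)
<== 831
==> ledger purge(k→re)
<== -750
==> dial mhop(n→-30)
<== 1702-05-28
==> ledger census()
<== 1
==> dial spanto(d→1701-09-22)
<== -248
==> dial mhop(n→5)
<== 1702-10-28
==> dial mhop(n→-2)
<== 1702-08-28

Answer: cur=1702-10-28


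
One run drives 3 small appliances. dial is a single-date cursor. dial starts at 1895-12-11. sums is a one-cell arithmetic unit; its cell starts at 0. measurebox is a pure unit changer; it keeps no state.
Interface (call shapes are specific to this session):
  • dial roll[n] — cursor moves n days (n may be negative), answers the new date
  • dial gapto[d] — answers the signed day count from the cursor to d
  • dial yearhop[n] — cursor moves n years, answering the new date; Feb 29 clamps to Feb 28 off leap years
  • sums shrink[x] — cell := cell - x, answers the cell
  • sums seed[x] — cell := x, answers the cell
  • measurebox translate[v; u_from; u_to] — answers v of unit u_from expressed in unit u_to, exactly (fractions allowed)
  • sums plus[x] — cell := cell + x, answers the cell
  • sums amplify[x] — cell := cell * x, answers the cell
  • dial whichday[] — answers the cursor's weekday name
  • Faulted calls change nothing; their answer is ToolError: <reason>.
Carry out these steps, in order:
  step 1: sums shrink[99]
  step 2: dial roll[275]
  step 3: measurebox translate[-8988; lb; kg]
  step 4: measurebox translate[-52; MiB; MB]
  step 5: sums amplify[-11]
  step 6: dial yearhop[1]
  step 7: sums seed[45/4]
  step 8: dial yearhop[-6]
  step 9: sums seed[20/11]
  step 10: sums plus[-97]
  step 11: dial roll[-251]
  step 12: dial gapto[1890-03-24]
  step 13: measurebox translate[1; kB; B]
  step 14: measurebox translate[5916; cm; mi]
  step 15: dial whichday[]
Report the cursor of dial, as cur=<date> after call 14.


! sums shrink(x→99) ~> -99
! dial roll(n→275) ~> 1896-09-11
! measurebox translate(v→-8988, u_from→lb, u_to→kg) ~> -101922205539/25000000
! measurebox translate(v→-52, u_from→MiB, u_to→MB) ~> -851968/15625
! sums amplify(x→-11) ~> 1089
! dial yearhop(n→1) ~> 1897-09-11
! sums seed(x→45/4) ~> 45/4
! dial yearhop(n→-6) ~> 1891-09-11
! sums seed(x→20/11) ~> 20/11
! sums plus(x→-97) ~> -1047/11
! dial roll(n→-251) ~> 1891-01-03
! dial gapto(d→1890-03-24) ~> -285
! measurebox translate(v→1, u_from→kB, u_to→B) ~> 1000
! measurebox translate(v→5916, u_from→cm, u_to→mi) ~> 2465/67056
! dial whichday() ~> Saturday

Answer: cur=1891-01-03


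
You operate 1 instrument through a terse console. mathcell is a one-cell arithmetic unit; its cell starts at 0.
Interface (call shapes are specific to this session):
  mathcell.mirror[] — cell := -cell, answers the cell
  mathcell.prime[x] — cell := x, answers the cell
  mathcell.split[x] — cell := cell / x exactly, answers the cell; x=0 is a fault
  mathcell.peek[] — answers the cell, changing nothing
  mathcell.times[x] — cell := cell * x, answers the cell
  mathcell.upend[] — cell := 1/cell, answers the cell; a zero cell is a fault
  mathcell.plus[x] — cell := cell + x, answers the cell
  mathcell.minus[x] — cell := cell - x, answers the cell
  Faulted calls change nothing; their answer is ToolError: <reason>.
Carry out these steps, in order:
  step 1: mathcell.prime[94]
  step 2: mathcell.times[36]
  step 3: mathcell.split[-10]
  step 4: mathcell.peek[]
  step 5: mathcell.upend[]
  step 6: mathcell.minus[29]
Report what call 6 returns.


Answer: -49073/1692

Derivation:
>>> mathcell.prime x='94'
  94
>>> mathcell.times x='36'
  3384
>>> mathcell.split x='-10'
  -1692/5
>>> mathcell.peek
  -1692/5
>>> mathcell.upend
  -5/1692
>>> mathcell.minus x='29'
  -49073/1692


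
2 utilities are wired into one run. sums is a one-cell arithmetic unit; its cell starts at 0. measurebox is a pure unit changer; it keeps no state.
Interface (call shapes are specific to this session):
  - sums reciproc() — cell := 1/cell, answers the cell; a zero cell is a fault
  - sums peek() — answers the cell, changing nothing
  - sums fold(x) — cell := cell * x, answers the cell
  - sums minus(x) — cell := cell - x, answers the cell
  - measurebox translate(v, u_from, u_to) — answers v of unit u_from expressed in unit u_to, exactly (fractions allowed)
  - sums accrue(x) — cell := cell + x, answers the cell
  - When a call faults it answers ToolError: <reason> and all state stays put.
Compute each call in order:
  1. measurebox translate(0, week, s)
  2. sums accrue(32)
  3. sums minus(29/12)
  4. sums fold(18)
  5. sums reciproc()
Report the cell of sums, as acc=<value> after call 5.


Answer: acc=2/1065

Derivation:
% measurebox translate v=0 u_from=week u_to=s
[out] 0
% sums accrue x=32
[out] 32
% sums minus x=29/12
[out] 355/12
% sums fold x=18
[out] 1065/2
% sums reciproc
[out] 2/1065


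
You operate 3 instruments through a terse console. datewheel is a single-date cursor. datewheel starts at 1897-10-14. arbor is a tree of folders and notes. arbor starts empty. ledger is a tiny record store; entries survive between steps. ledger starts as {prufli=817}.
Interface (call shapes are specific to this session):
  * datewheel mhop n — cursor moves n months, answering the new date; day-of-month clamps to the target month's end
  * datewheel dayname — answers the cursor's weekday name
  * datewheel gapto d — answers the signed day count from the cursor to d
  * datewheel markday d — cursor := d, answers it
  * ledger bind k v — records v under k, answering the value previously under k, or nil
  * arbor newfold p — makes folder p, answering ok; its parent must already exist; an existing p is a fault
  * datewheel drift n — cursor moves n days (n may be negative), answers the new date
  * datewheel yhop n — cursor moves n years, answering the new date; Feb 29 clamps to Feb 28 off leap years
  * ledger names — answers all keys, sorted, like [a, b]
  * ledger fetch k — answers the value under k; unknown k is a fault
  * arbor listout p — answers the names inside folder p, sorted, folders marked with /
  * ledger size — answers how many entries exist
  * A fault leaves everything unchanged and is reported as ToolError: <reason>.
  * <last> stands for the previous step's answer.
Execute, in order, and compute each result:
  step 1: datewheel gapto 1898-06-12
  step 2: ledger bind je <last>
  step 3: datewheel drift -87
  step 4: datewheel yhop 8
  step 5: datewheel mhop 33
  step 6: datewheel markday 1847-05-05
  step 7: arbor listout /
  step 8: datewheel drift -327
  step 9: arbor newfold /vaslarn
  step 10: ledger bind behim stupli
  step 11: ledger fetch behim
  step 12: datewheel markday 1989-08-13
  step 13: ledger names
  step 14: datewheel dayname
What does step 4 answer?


Answer: 1905-07-19

Derivation:
Act: datewheel gapto[d='1898-06-12']
Obs: 241
Act: ledger bind[k='je'; v='<last>']
Obs: nil
Act: datewheel drift[n='-87']
Obs: 1897-07-19
Act: datewheel yhop[n='8']
Obs: 1905-07-19
Act: datewheel mhop[n='33']
Obs: 1908-04-19
Act: datewheel markday[d='1847-05-05']
Obs: 1847-05-05
Act: arbor listout[p='/']
Obs: []
Act: datewheel drift[n='-327']
Obs: 1846-06-12
Act: arbor newfold[p='/vaslarn']
Obs: ok
Act: ledger bind[k='behim'; v='stupli']
Obs: nil
Act: ledger fetch[k='behim']
Obs: stupli
Act: datewheel markday[d='1989-08-13']
Obs: 1989-08-13
Act: ledger names[]
Obs: [behim, je, prufli]
Act: datewheel dayname[]
Obs: Sunday


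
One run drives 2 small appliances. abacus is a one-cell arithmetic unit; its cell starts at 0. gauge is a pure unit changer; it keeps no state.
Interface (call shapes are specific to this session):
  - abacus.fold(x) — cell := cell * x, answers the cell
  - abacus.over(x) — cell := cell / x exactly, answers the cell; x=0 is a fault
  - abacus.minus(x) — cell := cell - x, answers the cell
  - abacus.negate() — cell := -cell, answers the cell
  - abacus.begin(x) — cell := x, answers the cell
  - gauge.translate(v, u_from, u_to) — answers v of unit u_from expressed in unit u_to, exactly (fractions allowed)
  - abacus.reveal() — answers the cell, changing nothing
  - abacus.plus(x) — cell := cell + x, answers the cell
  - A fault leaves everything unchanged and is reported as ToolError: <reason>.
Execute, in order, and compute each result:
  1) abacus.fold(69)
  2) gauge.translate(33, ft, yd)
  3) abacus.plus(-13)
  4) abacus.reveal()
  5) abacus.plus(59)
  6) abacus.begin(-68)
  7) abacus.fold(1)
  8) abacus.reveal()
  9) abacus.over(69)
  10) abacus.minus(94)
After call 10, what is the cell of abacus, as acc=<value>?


>> abacus.fold(x: 69)
<< 0
>> gauge.translate(v: 33, u_from: ft, u_to: yd)
<< 11
>> abacus.plus(x: -13)
<< -13
>> abacus.reveal()
<< -13
>> abacus.plus(x: 59)
<< 46
>> abacus.begin(x: -68)
<< -68
>> abacus.fold(x: 1)
<< -68
>> abacus.reveal()
<< -68
>> abacus.over(x: 69)
<< -68/69
>> abacus.minus(x: 94)
<< -6554/69

Answer: acc=-6554/69


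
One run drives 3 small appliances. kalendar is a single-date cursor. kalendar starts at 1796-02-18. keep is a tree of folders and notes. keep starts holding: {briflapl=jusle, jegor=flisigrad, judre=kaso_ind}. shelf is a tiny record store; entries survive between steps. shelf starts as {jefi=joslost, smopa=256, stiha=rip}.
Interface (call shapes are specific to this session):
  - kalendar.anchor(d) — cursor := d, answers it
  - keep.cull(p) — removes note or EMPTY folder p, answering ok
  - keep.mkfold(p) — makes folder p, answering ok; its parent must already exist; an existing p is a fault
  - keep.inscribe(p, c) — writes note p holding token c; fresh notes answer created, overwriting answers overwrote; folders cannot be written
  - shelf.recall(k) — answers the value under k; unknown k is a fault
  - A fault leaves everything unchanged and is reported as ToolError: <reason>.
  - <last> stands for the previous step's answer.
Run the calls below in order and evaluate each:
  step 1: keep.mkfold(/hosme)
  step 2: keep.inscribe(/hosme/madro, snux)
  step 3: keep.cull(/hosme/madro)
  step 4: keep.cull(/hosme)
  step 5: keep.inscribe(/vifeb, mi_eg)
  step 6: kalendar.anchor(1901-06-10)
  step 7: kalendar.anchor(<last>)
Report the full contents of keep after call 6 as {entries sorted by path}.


Answer: {briflapl=jusle, jegor=flisigrad, judre=kaso_ind, vifeb=mi_eg}

Derivation:
> mkfold p: /hosme
  ok
> inscribe p: /hosme/madro c: snux
  created
> cull p: /hosme/madro
  ok
> cull p: /hosme
  ok
> inscribe p: /vifeb c: mi_eg
  created
> anchor d: 1901-06-10
  1901-06-10
> anchor d: <last>
  1901-06-10


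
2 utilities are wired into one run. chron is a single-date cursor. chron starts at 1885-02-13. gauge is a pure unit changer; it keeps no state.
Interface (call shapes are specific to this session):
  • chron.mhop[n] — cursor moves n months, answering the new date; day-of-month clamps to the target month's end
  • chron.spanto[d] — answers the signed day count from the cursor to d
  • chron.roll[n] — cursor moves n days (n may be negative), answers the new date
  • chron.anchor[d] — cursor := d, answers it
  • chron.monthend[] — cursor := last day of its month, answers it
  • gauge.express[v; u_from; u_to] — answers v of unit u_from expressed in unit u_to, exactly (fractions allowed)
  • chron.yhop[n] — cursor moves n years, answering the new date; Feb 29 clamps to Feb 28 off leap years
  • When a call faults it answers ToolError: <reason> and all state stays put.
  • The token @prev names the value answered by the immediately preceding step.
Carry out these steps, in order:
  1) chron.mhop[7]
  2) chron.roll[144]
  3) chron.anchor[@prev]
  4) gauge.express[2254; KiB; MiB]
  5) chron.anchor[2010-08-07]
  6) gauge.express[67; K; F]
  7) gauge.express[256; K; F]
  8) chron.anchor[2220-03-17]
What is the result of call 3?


Calling chron.mhop passing 7, and observe 1885-09-13.
Invoking chron.roll passing 144, which returns 1886-02-04.
I use chron.anchor passing @prev, — result: 1886-02-04.
Now I run gauge.express passing 2254, KiB, MiB, and get 1127/512.
I try chron.anchor passing 2010-08-07: 2010-08-07.
Now I run gauge.express passing 67, K, F: -33907/100.
Next I call gauge.express passing 256, K, F, giving 113/100.
I use chron.anchor passing 2220-03-17, and see 2220-03-17.

Answer: 1886-02-04


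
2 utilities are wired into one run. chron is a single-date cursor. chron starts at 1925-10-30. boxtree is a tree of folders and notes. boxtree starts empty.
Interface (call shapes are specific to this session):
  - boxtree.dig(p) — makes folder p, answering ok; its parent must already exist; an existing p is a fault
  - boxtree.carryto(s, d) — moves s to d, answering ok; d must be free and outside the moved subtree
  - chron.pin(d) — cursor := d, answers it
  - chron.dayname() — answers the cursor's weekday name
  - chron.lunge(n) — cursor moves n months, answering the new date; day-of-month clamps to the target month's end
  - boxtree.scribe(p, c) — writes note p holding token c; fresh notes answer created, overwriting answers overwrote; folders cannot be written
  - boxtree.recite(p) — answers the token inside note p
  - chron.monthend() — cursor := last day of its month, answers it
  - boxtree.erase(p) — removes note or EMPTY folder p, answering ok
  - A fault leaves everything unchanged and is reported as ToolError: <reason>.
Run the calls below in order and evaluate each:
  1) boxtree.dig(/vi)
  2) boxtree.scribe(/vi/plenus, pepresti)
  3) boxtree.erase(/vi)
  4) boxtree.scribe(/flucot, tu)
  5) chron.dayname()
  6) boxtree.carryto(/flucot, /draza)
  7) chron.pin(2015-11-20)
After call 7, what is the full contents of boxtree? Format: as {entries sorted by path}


% 1. dig(/vi) ~> ok
% 2. scribe(/vi/plenus, pepresti) ~> created
% 3. erase(/vi) ~> ToolError: not empty
% 4. scribe(/flucot, tu) ~> created
% 5. dayname() ~> Friday
% 6. carryto(/flucot, /draza) ~> ok
% 7. pin(2015-11-20) ~> 2015-11-20

Answer: {draza=tu, vi/, vi/plenus=pepresti}


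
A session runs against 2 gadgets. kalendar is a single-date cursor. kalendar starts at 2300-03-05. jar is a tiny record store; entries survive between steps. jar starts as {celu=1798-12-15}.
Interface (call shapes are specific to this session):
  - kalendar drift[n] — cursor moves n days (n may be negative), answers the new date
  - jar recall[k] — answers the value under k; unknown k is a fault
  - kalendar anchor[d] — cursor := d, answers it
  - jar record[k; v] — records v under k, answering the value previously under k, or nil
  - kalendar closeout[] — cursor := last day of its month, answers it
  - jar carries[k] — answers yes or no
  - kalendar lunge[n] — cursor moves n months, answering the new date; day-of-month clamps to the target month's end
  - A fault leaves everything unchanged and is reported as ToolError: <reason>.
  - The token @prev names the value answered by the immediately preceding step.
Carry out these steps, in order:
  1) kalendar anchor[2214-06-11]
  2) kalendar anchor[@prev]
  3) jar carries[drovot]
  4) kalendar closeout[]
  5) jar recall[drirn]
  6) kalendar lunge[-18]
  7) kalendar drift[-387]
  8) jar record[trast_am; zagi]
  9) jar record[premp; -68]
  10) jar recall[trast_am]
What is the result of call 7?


Answer: 2211-12-09

Derivation:
// 1. kalendar anchor(d: 2214-06-11) => 2214-06-11
// 2. kalendar anchor(d: @prev) => 2214-06-11
// 3. jar carries(k: drovot) => no
// 4. kalendar closeout() => 2214-06-30
// 5. jar recall(k: drirn) => ToolError: no such key drirn
// 6. kalendar lunge(n: -18) => 2212-12-30
// 7. kalendar drift(n: -387) => 2211-12-09
// 8. jar record(k: trast_am, v: zagi) => nil
// 9. jar record(k: premp, v: -68) => nil
// 10. jar recall(k: trast_am) => zagi


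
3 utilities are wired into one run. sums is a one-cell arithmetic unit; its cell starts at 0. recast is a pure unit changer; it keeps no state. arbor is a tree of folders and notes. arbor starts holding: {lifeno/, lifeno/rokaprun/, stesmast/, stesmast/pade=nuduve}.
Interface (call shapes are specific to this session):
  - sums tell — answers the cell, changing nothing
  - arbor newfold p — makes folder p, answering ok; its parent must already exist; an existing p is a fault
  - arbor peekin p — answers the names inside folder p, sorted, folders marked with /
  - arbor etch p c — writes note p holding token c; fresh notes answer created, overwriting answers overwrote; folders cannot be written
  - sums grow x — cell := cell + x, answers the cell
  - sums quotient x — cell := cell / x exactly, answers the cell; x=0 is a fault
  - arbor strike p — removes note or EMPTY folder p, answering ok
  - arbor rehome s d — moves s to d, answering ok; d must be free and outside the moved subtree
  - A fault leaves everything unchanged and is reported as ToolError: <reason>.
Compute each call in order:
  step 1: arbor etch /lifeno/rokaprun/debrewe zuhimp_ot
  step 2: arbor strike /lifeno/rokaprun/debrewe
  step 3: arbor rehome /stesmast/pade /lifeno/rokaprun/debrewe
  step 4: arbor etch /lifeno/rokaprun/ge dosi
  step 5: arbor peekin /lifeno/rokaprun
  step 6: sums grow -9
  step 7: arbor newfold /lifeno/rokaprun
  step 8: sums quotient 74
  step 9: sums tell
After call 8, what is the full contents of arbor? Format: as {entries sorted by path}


Answer: {lifeno/, lifeno/rokaprun/, lifeno/rokaprun/debrewe=nuduve, lifeno/rokaprun/ge=dosi, stesmast/}

Derivation:
[in] arbor etch p→/lifeno/rokaprun/debrewe c→zuhimp_ot
= created
[in] arbor strike p→/lifeno/rokaprun/debrewe
= ok
[in] arbor rehome s→/stesmast/pade d→/lifeno/rokaprun/debrewe
= ok
[in] arbor etch p→/lifeno/rokaprun/ge c→dosi
= created
[in] arbor peekin p→/lifeno/rokaprun
= [debrewe, ge]
[in] sums grow x→-9
= -9
[in] arbor newfold p→/lifeno/rokaprun
= ToolError: exists
[in] sums quotient x→74
= -9/74
[in] sums tell
= -9/74


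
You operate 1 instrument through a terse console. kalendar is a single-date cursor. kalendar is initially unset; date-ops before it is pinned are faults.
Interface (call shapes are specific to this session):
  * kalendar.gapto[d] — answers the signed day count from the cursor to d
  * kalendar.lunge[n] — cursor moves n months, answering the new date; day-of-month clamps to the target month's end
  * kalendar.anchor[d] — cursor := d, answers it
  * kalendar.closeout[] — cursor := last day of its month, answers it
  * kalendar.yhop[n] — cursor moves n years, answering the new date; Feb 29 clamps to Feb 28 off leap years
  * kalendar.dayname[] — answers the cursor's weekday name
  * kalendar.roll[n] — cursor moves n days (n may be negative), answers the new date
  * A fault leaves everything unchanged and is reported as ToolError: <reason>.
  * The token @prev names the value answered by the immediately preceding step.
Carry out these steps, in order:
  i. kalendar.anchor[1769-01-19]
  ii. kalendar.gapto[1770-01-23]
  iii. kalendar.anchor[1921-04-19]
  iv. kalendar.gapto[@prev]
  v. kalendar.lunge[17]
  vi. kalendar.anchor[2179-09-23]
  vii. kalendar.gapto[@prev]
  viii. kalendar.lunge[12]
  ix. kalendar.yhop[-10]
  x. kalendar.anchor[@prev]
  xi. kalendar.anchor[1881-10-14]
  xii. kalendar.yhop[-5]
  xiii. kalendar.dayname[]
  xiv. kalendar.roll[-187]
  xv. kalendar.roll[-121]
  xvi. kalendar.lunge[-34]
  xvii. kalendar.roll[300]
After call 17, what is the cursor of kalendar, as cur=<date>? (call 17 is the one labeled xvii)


Do: kalendar.anchor[d='1769-01-19']
See: 1769-01-19
Do: kalendar.gapto[d='1770-01-23']
See: 369
Do: kalendar.anchor[d='1921-04-19']
See: 1921-04-19
Do: kalendar.gapto[d='@prev']
See: 0
Do: kalendar.lunge[n='17']
See: 1922-09-19
Do: kalendar.anchor[d='2179-09-23']
See: 2179-09-23
Do: kalendar.gapto[d='@prev']
See: 0
Do: kalendar.lunge[n='12']
See: 2180-09-23
Do: kalendar.yhop[n='-10']
See: 2170-09-23
Do: kalendar.anchor[d='@prev']
See: 2170-09-23
Do: kalendar.anchor[d='1881-10-14']
See: 1881-10-14
Do: kalendar.yhop[n='-5']
See: 1876-10-14
Do: kalendar.dayname[]
See: Saturday
Do: kalendar.roll[n='-187']
See: 1876-04-10
Do: kalendar.roll[n='-121']
See: 1875-12-11
Do: kalendar.lunge[n='-34']
See: 1873-02-11
Do: kalendar.roll[n='300']
See: 1873-12-08

Answer: cur=1873-12-08


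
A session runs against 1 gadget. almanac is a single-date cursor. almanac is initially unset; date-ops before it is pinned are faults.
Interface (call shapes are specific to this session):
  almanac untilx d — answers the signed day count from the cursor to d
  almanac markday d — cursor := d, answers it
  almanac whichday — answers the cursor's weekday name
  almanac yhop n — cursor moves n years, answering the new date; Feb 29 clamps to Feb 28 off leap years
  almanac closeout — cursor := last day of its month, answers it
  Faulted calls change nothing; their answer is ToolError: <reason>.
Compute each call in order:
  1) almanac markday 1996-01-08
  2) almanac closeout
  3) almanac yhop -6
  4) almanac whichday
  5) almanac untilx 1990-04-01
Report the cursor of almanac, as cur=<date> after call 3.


Answer: cur=1990-01-31

Derivation:
·→ almanac markday(d: 1996-01-08)
·← 1996-01-08
·→ almanac closeout()
·← 1996-01-31
·→ almanac yhop(n: -6)
·← 1990-01-31
·→ almanac whichday()
·← Wednesday
·→ almanac untilx(d: 1990-04-01)
·← 60


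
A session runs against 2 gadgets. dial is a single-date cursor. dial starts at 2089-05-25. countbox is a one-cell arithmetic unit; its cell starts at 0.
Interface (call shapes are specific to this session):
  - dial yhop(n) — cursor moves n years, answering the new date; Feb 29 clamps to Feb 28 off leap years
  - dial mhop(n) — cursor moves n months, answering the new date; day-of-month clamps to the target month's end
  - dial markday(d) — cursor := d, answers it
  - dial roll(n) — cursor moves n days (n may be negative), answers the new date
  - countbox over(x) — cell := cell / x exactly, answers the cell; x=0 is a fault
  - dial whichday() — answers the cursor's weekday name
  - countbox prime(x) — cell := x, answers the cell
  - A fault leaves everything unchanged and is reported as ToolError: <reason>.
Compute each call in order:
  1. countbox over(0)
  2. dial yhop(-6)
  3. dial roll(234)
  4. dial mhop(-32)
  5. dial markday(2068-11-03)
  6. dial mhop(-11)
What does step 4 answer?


% countbox over(x→0) -> ToolError: division by zero
% dial yhop(n→-6) -> 2083-05-25
% dial roll(n→234) -> 2084-01-14
% dial mhop(n→-32) -> 2081-05-14
% dial markday(d→2068-11-03) -> 2068-11-03
% dial mhop(n→-11) -> 2067-12-03

Answer: 2081-05-14


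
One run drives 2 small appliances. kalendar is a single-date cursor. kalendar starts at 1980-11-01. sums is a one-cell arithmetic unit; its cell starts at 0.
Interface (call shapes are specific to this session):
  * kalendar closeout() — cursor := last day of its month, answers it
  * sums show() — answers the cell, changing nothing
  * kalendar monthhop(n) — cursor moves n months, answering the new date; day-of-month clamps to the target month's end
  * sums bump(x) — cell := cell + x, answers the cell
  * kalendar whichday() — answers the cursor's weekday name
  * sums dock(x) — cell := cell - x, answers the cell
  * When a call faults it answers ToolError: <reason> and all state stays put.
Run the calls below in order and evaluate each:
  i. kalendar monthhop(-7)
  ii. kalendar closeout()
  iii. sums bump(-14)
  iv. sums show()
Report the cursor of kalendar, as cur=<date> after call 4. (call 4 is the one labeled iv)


# kalendar monthhop(n='-7') : 1980-04-01
# kalendar closeout() : 1980-04-30
# sums bump(x='-14') : -14
# sums show() : -14

Answer: cur=1980-04-30


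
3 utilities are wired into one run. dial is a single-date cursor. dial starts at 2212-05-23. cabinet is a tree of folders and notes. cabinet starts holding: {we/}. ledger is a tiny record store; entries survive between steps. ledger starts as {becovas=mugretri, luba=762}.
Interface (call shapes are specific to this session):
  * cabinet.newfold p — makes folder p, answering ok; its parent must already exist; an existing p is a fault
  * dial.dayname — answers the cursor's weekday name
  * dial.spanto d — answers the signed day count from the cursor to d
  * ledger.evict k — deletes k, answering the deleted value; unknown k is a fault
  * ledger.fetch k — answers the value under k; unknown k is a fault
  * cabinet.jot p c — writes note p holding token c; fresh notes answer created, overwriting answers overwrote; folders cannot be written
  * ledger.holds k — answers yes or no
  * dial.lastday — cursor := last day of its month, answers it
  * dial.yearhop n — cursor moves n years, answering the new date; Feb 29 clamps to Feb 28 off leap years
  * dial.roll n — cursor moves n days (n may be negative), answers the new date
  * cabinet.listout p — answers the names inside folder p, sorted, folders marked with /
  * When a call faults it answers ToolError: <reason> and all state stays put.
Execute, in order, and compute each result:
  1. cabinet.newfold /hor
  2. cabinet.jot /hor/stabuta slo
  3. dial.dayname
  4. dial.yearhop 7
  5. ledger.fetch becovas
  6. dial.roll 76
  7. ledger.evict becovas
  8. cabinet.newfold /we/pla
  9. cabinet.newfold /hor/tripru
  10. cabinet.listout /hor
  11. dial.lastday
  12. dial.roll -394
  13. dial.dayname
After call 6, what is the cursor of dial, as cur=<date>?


>>> newfold p→/hor
[out] ok
>>> jot p→/hor/stabuta c→slo
[out] created
>>> dayname
[out] Saturday
>>> yearhop n→7
[out] 2219-05-23
>>> fetch k→becovas
[out] mugretri
>>> roll n→76
[out] 2219-08-07
>>> evict k→becovas
[out] mugretri
>>> newfold p→/we/pla
[out] ok
>>> newfold p→/hor/tripru
[out] ok
>>> listout p→/hor
[out] [stabuta, tripru/]
>>> lastday
[out] 2219-08-31
>>> roll n→-394
[out] 2218-08-02
>>> dayname
[out] Sunday

Answer: cur=2219-08-07


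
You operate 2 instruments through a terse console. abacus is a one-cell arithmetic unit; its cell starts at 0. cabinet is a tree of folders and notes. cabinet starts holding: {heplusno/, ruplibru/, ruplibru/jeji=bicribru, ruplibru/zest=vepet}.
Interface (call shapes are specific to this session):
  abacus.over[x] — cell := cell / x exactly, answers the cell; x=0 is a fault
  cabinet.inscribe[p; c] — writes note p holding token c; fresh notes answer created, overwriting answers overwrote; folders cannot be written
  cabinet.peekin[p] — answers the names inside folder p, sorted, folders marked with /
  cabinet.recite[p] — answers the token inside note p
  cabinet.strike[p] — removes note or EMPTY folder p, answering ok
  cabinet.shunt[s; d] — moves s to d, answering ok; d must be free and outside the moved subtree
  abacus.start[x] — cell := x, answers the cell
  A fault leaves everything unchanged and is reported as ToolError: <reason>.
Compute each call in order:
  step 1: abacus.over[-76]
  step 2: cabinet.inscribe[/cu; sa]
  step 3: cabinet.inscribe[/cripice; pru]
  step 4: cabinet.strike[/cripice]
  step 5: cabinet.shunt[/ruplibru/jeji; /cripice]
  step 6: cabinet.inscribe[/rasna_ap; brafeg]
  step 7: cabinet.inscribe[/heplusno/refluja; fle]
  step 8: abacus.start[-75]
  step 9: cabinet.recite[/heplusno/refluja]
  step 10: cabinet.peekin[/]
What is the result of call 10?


% abacus.over x='-76'
:: 0
% cabinet.inscribe p='/cu' c='sa'
:: created
% cabinet.inscribe p='/cripice' c='pru'
:: created
% cabinet.strike p='/cripice'
:: ok
% cabinet.shunt s='/ruplibru/jeji' d='/cripice'
:: ok
% cabinet.inscribe p='/rasna_ap' c='brafeg'
:: created
% cabinet.inscribe p='/heplusno/refluja' c='fle'
:: created
% abacus.start x='-75'
:: -75
% cabinet.recite p='/heplusno/refluja'
:: fle
% cabinet.peekin p='/'
:: [cripice, cu, heplusno/, rasna_ap, ruplibru/]

Answer: [cripice, cu, heplusno/, rasna_ap, ruplibru/]
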